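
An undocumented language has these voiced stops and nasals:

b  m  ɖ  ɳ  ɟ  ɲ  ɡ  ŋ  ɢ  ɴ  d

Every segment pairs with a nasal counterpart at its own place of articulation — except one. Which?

Bilabial: /b/ ~ /m/
Retroflex: /ɖ/ ~ /ɳ/
Palatal: /ɟ/ ~ /ɲ/
Velar: /ɡ/ ~ /ŋ/
Uvular: /ɢ/ ~ /ɴ/
Alveolar: only /d/ (oral stop); no nasal partner.
So /d/ is the unpaired segment.

/d/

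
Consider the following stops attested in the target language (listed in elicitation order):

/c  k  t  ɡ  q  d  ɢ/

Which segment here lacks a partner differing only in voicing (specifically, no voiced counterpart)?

Alveolar: /t/ ~ /d/
Velar: /k/ ~ /ɡ/
Uvular: /q/ ~ /ɢ/
Palatal: only /c/ (voiceless); no voiced partner.
So /c/ is the unpaired segment.

/c/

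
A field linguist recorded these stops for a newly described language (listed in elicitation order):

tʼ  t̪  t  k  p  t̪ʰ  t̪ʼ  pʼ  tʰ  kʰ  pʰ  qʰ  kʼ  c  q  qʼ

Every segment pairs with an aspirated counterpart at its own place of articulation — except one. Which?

Bilabial: /p/ ~ /pʰ/ ~ /pʼ/
Dental: /t̪/ ~ /t̪ʰ/ ~ /t̪ʼ/
Alveolar: /t/ ~ /tʰ/ ~ /tʼ/
Velar: /k/ ~ /kʰ/ ~ /kʼ/
Uvular: /q/ ~ /qʰ/ ~ /qʼ/
Palatal: only /c/ (plain); no aspirated partner.
So /c/ is the unpaired segment.

/c/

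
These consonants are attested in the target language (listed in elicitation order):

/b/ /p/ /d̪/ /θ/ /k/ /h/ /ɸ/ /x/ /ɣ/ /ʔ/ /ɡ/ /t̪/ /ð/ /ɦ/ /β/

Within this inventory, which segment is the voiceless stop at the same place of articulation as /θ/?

/t̪/

/θ/ is a voiceless dental fricative.
The voiceless stop at the same place is a voiceless dental stop — in this inventory, /t̪/.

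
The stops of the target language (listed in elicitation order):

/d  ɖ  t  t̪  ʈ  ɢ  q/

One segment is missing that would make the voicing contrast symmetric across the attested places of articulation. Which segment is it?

/d̪/

dental: voiceless /t̪/, voiced —.
alveolar: voiceless /t/, voiced /d/.
retroflex: voiceless /ʈ/, voiced /ɖ/.
uvular: voiceless /q/, voiced /ɢ/.
The dental row has no voiced member, so the gap is the voiced dental stop /d̪/.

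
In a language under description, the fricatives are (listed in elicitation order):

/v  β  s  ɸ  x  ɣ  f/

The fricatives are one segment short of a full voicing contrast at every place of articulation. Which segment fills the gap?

/z/

bilabial: voiceless /ɸ/, voiced /β/.
labiodental: voiceless /f/, voiced /v/.
alveolar: voiceless /s/, voiced —.
velar: voiceless /x/, voiced /ɣ/.
The alveolar row has no voiced member, so the gap is the voiced alveolar fricative /z/.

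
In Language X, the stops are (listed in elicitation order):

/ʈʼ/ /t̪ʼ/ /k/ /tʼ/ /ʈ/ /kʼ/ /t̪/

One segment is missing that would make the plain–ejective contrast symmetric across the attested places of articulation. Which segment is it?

dental: plain /t̪/, ejective /t̪ʼ/.
alveolar: plain —, ejective /tʼ/.
retroflex: plain /ʈ/, ejective /ʈʼ/.
velar: plain /k/, ejective /kʼ/.
The alveolar row has no plain member, so the gap is the plain alveolar stop /t/.

/t/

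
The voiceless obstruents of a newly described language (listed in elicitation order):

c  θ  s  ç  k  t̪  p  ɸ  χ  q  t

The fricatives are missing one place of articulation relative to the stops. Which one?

place of articulation  stop      fricative
bilabial          p         ɸ       
dental            t̪        θ       
alveolar          t         s       
palatal           c         ç       
velar             k         —       
uvular            q         χ       
Every place of articulation has a fricative member except velar, where /x/ would be expected.

velar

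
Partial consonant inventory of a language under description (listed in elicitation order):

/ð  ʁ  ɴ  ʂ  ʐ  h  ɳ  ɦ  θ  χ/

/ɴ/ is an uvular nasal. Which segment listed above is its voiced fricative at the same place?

The voiced fricative at the same place is a voiced uvular fricative — in this inventory, /ʁ/.

/ʁ/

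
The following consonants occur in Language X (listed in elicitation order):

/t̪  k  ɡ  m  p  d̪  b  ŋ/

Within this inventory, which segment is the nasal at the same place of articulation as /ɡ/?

/ŋ/

/ɡ/ is a voiced velar stop.
The nasal at the same place is a velar nasal — in this inventory, /ŋ/.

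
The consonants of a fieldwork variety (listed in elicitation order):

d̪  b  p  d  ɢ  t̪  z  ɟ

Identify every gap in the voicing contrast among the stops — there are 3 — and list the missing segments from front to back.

bilabial: voiceless /p/, voiced /b/.
dental: voiceless /t̪/, voiced /d̪/.
alveolar: voiceless —, voiced /d/.
palatal: voiceless —, voiced /ɟ/.
uvular: voiceless —, voiced /ɢ/.
Gaps, from front to back: alveolar lacks voiceless (/t/); palatal lacks voiceless (/c/); uvular lacks voiceless (/q/).

/t/, /c/, /q/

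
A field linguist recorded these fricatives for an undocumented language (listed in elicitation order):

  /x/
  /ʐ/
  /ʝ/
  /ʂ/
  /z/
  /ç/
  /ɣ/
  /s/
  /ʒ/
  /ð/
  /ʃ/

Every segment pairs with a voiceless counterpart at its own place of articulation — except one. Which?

/ð/

Alveolar: /s/ ~ /z/
Postalveolar: /ʃ/ ~ /ʒ/
Retroflex: /ʂ/ ~ /ʐ/
Palatal: /ç/ ~ /ʝ/
Velar: /x/ ~ /ɣ/
Dental: only /ð/ (voiced); no voiceless partner.
So /ð/ is the unpaired segment.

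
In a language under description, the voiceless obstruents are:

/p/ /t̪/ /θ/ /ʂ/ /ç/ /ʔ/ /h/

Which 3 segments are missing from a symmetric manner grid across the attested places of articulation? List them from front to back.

/ɸ/, /ʈ/, /c/

bilabial: stop /p/, fricative —.
dental: stop /t̪/, fricative /θ/.
retroflex: stop —, fricative /ʂ/.
palatal: stop —, fricative /ç/.
glottal: stop /ʔ/, fricative /h/.
Gaps, from front to back: bilabial lacks fricative (/ɸ/); retroflex lacks stop (/ʈ/); palatal lacks stop (/c/).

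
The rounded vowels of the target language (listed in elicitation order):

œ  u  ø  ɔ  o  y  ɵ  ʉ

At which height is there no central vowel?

low-mid

high: front /y/, central /ʉ/, back /u/.
high-mid: front /ø/, central /ɵ/, back /o/.
low-mid: front /œ/, central —, back /ɔ/.
Every height has a central member except low-mid, where /ɞ/ would be expected.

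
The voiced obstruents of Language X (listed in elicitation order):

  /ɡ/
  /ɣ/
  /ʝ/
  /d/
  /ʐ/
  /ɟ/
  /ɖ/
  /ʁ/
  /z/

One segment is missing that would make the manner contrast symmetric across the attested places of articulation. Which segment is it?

place of articulation  stop      fricative
alveolar          d         z       
retroflex         ɖ         ʐ       
palatal           ɟ         ʝ       
velar             ɡ         ɣ       
uvular            —         ʁ       
The uvular row has no stop member, so the gap is the uvular stop /ɢ/.

/ɢ/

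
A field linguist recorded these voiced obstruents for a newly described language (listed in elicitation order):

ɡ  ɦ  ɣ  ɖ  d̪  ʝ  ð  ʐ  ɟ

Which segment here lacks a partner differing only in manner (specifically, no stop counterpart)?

Dental: /d̪/ ~ /ð/
Retroflex: /ɖ/ ~ /ʐ/
Palatal: /ɟ/ ~ /ʝ/
Velar: /ɡ/ ~ /ɣ/
Glottal: only /ɦ/ (fricative); no stop partner.
So /ɦ/ is the unpaired segment.

/ɦ/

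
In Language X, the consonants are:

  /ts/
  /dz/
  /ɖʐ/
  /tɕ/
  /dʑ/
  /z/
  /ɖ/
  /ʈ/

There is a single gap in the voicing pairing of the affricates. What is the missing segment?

Voiceless: /ts/ (alveolar), /tɕ/ (alveolo-palatal).
Voiced: /dz/ (alveolar), /ɖʐ/ (retroflex), /dʑ/ (alveolo-palatal).
The retroflex row has no voiceless member, so the gap is the voiceless retroflex affricate /ʈʂ/.

/ʈʂ/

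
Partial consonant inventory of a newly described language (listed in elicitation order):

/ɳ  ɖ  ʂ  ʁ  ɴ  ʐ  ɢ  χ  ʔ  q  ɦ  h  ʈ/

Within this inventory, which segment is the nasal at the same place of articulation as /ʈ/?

/ʈ/ is a voiceless retroflex stop.
The nasal at the same place is a retroflex nasal — in this inventory, /ɳ/.

/ɳ/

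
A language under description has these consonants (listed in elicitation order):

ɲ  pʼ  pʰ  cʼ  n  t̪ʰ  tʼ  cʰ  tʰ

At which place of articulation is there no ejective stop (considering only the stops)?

dental

place of articulation  aspirated  ejective
bilabial          pʰ        pʼ      
dental            t̪ʰ       —       
alveolar          tʰ        tʼ      
palatal           cʰ        cʼ      
Every place of articulation has an ejective member except dental, where /t̪ʼ/ would be expected.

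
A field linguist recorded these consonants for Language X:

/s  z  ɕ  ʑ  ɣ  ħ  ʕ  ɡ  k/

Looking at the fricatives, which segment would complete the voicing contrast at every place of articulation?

alveolar: voiceless /s/, voiced /z/.
alveolo-palatal: voiceless /ɕ/, voiced /ʑ/.
velar: voiceless —, voiced /ɣ/.
pharyngeal: voiceless /ħ/, voiced /ʕ/.
The velar row has no voiceless member, so the gap is the voiceless velar fricative /x/.

/x/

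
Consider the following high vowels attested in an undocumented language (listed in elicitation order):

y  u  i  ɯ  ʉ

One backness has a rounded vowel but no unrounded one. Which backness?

central

backness          unrounded  rounded 
front             i         y       
central           —         ʉ       
back              ɯ         u       
Every backness has an unrounded member except central, where /ɨ/ would be expected.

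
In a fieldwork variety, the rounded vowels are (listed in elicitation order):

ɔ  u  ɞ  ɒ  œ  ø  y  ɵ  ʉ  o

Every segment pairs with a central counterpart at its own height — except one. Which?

/ɒ/

High: /y/ ~ /ʉ/ ~ /u/
High-mid: /ø/ ~ /ɵ/ ~ /o/
Low-mid: /œ/ ~ /ɞ/ ~ /ɔ/
Low: only /ɒ/ (back); no central partner.
So /ɒ/ is the unpaired segment.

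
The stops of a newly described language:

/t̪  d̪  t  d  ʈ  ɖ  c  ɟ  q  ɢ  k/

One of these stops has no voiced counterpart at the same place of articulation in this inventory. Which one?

/k/

Dental: /t̪/ ~ /d̪/
Alveolar: /t/ ~ /d/
Retroflex: /ʈ/ ~ /ɖ/
Palatal: /c/ ~ /ɟ/
Uvular: /q/ ~ /ɢ/
Velar: only /k/ (voiceless); no voiced partner.
So /k/ is the unpaired segment.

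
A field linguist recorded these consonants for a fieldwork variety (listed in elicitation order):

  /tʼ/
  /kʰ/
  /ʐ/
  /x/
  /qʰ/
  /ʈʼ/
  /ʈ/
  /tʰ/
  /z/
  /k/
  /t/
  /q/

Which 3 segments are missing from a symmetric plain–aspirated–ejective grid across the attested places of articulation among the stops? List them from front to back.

/ʈʰ/, /kʼ/, /qʼ/

alveolar: plain /t/, aspirated /tʰ/, ejective /tʼ/.
retroflex: plain /ʈ/, aspirated —, ejective /ʈʼ/.
velar: plain /k/, aspirated /kʰ/, ejective —.
uvular: plain /q/, aspirated /qʰ/, ejective —.
Gaps, from front to back: retroflex lacks aspirated (/ʈʰ/); velar lacks ejective (/kʼ/); uvular lacks ejective (/qʼ/).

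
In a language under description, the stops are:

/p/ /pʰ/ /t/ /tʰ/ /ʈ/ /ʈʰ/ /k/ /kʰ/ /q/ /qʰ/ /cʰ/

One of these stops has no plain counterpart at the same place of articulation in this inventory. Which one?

/cʰ/

Bilabial: /p/ ~ /pʰ/
Alveolar: /t/ ~ /tʰ/
Retroflex: /ʈ/ ~ /ʈʰ/
Velar: /k/ ~ /kʰ/
Uvular: /q/ ~ /qʰ/
Palatal: only /cʰ/ (aspirated); no plain partner.
So /cʰ/ is the unpaired segment.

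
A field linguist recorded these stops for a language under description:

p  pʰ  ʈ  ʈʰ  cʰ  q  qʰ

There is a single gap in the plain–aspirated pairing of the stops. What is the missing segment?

/c/

Plain: /p/ (bilabial), /ʈ/ (retroflex), /q/ (uvular).
Aspirated: /pʰ/ (bilabial), /ʈʰ/ (retroflex), /cʰ/ (palatal), /qʰ/ (uvular).
The palatal row has no plain member, so the gap is the plain palatal stop /c/.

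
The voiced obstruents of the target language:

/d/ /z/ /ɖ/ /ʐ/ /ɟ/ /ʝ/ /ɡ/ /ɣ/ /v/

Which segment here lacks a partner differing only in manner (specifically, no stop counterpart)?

Alveolar: /d/ ~ /z/
Retroflex: /ɖ/ ~ /ʐ/
Palatal: /ɟ/ ~ /ʝ/
Velar: /ɡ/ ~ /ɣ/
Labiodental: only /v/ (fricative); no stop partner.
So /v/ is the unpaired segment.

/v/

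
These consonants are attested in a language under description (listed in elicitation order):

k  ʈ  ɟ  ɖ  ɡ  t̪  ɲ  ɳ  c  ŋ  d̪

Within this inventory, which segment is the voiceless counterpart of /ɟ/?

/c/

/ɟ/ is a voiced palatal stop.
The voiceless counterpart is a voiceless palatal stop — in this inventory, /c/.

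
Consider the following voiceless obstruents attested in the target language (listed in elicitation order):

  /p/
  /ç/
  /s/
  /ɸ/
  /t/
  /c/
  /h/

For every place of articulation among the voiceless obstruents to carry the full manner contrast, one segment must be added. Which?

Stop: /p/ (bilabial), /t/ (alveolar), /c/ (palatal).
Fricative: /ɸ/ (bilabial), /s/ (alveolar), /ç/ (palatal), /h/ (glottal).
The glottal row has no stop member, so the gap is the glottal stop /ʔ/.

/ʔ/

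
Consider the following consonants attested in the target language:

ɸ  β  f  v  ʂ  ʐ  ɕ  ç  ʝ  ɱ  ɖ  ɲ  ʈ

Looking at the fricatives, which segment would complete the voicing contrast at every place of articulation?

/ʑ/

place of articulation  voiceless  voiced  
bilabial          ɸ         β       
labiodental       f         v       
retroflex         ʂ         ʐ       
alveolo-palatal   ɕ         —       
palatal           ç         ʝ       
The alveolo-palatal row has no voiced member, so the gap is the voiced alveolo-palatal fricative /ʑ/.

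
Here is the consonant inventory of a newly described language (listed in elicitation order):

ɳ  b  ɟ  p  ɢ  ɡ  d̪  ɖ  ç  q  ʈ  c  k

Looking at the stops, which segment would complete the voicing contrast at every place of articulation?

/t̪/

Voiceless: /p/ (bilabial), /ʈ/ (retroflex), /c/ (palatal), /k/ (velar), /q/ (uvular).
Voiced: /b/ (bilabial), /d̪/ (dental), /ɖ/ (retroflex), /ɟ/ (palatal), /ɡ/ (velar), /ɢ/ (uvular).
The dental row has no voiceless member, so the gap is the voiceless dental stop /t̪/.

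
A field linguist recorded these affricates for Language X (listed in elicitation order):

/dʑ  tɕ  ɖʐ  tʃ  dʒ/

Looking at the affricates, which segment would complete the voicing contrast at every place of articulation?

postalveolar: voiceless /tʃ/, voiced /dʒ/.
retroflex: voiceless —, voiced /ɖʐ/.
alveolo-palatal: voiceless /tɕ/, voiced /dʑ/.
The retroflex row has no voiceless member, so the gap is the voiceless retroflex affricate /ʈʂ/.

/ʈʂ/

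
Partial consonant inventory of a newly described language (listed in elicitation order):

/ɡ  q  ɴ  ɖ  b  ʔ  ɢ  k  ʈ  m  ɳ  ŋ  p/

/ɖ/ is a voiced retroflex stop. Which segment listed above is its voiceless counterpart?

The voiceless counterpart is a voiceless retroflex stop — in this inventory, /ʈ/.

/ʈ/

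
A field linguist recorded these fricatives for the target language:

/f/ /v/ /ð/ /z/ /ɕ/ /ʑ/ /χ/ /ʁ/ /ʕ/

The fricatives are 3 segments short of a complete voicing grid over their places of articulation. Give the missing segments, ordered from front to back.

labiodental: voiceless /f/, voiced /v/.
dental: voiceless —, voiced /ð/.
alveolar: voiceless —, voiced /z/.
alveolo-palatal: voiceless /ɕ/, voiced /ʑ/.
uvular: voiceless /χ/, voiced /ʁ/.
pharyngeal: voiceless —, voiced /ʕ/.
Gaps, from front to back: dental lacks voiceless (/θ/); alveolar lacks voiceless (/s/); pharyngeal lacks voiceless (/ħ/).

/θ/, /s/, /ħ/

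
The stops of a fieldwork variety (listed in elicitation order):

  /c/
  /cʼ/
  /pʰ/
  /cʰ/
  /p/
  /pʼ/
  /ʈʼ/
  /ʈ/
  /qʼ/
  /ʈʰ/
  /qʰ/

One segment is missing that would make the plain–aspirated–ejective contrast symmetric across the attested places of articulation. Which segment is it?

/q/

Plain: /p/ (bilabial), /ʈ/ (retroflex), /c/ (palatal).
Aspirated: /pʰ/ (bilabial), /ʈʰ/ (retroflex), /cʰ/ (palatal), /qʰ/ (uvular).
Ejective: /pʼ/ (bilabial), /ʈʼ/ (retroflex), /cʼ/ (palatal), /qʼ/ (uvular).
The uvular row has no plain member, so the gap is the plain uvular stop /q/.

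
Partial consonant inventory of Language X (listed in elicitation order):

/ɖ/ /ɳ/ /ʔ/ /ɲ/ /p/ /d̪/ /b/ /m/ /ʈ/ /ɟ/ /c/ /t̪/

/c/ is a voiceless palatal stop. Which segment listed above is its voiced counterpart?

/ɟ/

The voiced counterpart is a voiced palatal stop — in this inventory, /ɟ/.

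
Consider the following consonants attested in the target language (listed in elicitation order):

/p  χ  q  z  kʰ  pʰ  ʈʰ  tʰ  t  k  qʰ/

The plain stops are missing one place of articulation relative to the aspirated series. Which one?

place of articulation  plain     aspirated
bilabial          p         pʰ      
alveolar          t         tʰ      
retroflex         —         ʈʰ      
velar             k         kʰ      
uvular            q         qʰ      
Every place of articulation has a plain member except retroflex, where /ʈ/ would be expected.

retroflex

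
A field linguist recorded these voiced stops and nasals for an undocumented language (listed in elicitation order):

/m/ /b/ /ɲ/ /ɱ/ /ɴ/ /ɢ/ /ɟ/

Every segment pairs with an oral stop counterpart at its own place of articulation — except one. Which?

Bilabial: /b/ ~ /m/
Palatal: /ɟ/ ~ /ɲ/
Uvular: /ɢ/ ~ /ɴ/
Labiodental: only /ɱ/ (nasal); no oral stop partner.
So /ɱ/ is the unpaired segment.

/ɱ/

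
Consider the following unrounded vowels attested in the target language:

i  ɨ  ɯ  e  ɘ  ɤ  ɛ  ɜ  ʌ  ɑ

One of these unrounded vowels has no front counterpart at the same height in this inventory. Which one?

High: /i/ ~ /ɨ/ ~ /ɯ/
High-mid: /e/ ~ /ɘ/ ~ /ɤ/
Low-mid: /ɛ/ ~ /ɜ/ ~ /ʌ/
Low: only /ɑ/ (back); no front partner.
So /ɑ/ is the unpaired segment.

/ɑ/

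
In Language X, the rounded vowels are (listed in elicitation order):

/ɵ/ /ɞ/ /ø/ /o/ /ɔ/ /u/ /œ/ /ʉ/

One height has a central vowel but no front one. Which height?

high

height            front     central   back    
high              —         ʉ         u       
high-mid          ø         ɵ         o       
low-mid           œ         ɞ         ɔ       
Every height has a front member except high, where /y/ would be expected.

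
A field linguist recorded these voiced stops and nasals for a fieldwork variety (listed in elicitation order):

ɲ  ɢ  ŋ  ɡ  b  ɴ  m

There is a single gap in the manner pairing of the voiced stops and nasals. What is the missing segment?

/ɟ/

place of articulation  oral stop  nasal   
bilabial          b         m       
palatal           —         ɲ       
velar             ɡ         ŋ       
uvular            ɢ         ɴ       
The palatal row has no oral stop member, so the gap is the palatal oral stop /ɟ/.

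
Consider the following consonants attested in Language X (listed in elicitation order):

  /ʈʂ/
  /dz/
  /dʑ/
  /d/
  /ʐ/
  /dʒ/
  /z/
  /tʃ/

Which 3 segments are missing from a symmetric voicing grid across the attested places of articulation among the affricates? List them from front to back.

/ts/, /ɖʐ/, /tɕ/

alveolar: voiceless —, voiced /dz/.
postalveolar: voiceless /tʃ/, voiced /dʒ/.
retroflex: voiceless /ʈʂ/, voiced —.
alveolo-palatal: voiceless —, voiced /dʑ/.
Gaps, from front to back: alveolar lacks voiceless (/ts/); retroflex lacks voiced (/ɖʐ/); alveolo-palatal lacks voiceless (/tɕ/).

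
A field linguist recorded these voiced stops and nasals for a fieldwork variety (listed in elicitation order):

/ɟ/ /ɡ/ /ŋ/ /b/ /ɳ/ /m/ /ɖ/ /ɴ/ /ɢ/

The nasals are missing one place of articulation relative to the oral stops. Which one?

place of articulation  oral stop  nasal   
bilabial          b         m       
retroflex         ɖ         ɳ       
palatal           ɟ         —       
velar             ɡ         ŋ       
uvular            ɢ         ɴ       
Every place of articulation has a nasal member except palatal, where /ɲ/ would be expected.

palatal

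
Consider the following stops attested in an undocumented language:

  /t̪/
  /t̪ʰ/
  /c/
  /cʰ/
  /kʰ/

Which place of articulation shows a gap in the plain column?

dental: plain /t̪/, aspirated /t̪ʰ/.
palatal: plain /c/, aspirated /cʰ/.
velar: plain —, aspirated /kʰ/.
Every place of articulation has a plain member except velar, where /k/ would be expected.

velar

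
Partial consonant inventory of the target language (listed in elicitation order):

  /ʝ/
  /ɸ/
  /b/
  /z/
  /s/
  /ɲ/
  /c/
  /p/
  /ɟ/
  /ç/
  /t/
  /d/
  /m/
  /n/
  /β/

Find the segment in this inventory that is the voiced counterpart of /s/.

/z/

/s/ is a voiceless alveolar fricative.
The voiced counterpart is a voiced alveolar fricative — in this inventory, /z/.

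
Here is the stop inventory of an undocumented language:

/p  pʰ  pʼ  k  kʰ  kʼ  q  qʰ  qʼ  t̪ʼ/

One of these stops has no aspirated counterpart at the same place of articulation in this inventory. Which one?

Bilabial: /p/ ~ /pʰ/ ~ /pʼ/
Velar: /k/ ~ /kʰ/ ~ /kʼ/
Uvular: /q/ ~ /qʰ/ ~ /qʼ/
Dental: only /t̪ʼ/ (ejective); no aspirated partner.
So /t̪ʼ/ is the unpaired segment.

/t̪ʼ/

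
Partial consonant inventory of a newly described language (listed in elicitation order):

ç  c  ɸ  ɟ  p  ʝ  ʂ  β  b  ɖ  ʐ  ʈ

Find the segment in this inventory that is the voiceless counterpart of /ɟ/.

/ɟ/ is a voiced palatal stop.
The voiceless counterpart is a voiceless palatal stop — in this inventory, /c/.

/c/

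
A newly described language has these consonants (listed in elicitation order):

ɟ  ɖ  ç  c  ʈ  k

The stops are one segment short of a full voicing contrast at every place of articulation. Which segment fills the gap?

/ɡ/

retroflex: voiceless /ʈ/, voiced /ɖ/.
palatal: voiceless /c/, voiced /ɟ/.
velar: voiceless /k/, voiced —.
The velar row has no voiced member, so the gap is the voiced velar stop /ɡ/.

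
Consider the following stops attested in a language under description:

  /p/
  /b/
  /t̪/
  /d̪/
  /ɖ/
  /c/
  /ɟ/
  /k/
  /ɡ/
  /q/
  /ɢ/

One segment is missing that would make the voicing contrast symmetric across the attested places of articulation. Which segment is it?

place of articulation  voiceless  voiced  
bilabial          p         b       
dental            t̪        d̪      
retroflex         —         ɖ       
palatal           c         ɟ       
velar             k         ɡ       
uvular            q         ɢ       
The retroflex row has no voiceless member, so the gap is the voiceless retroflex stop /ʈ/.

/ʈ/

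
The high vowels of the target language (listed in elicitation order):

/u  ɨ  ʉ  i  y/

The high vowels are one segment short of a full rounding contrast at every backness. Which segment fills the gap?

Unrounded: /i/ (front), /ɨ/ (central).
Rounded: /y/ (front), /ʉ/ (central), /u/ (back).
The back row has no unrounded member, so the gap is the back unrounded vowel /ɯ/.

/ɯ/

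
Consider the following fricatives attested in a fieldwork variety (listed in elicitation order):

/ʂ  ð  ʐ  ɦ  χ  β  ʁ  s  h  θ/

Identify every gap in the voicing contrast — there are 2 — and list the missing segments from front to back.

/ɸ/, /z/

place of articulation  voiceless  voiced  
bilabial          —         β       
dental            θ         ð       
alveolar          s         —       
retroflex         ʂ         ʐ       
uvular            χ         ʁ       
glottal           h         ɦ       
Gaps, from front to back: bilabial lacks voiceless (/ɸ/); alveolar lacks voiced (/z/).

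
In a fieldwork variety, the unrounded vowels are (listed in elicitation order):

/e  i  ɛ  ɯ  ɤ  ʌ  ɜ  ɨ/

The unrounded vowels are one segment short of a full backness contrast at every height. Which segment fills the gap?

/ɘ/

Front: /i/ (high), /e/ (high-mid), /ɛ/ (low-mid).
Central: /ɨ/ (high), /ɜ/ (low-mid).
Back: /ɯ/ (high), /ɤ/ (high-mid), /ʌ/ (low-mid).
The high-mid row has no central member, so the gap is the high-mid central unrounded vowel /ɘ/.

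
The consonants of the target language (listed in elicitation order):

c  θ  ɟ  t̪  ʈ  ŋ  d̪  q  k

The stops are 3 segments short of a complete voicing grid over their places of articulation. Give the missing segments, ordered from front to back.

place of articulation  voiceless  voiced  
dental            t̪        d̪      
retroflex         ʈ         —       
palatal           c         ɟ       
velar             k         —       
uvular            q         —       
Gaps, from front to back: retroflex lacks voiced (/ɖ/); velar lacks voiced (/ɡ/); uvular lacks voiced (/ɢ/).

/ɖ/, /ɡ/, /ɢ/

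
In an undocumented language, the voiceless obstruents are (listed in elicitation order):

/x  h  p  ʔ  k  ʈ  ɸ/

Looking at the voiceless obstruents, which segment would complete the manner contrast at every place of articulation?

Stop: /p/ (bilabial), /ʈ/ (retroflex), /k/ (velar), /ʔ/ (glottal).
Fricative: /ɸ/ (bilabial), /x/ (velar), /h/ (glottal).
The retroflex row has no fricative member, so the gap is the retroflex fricative /ʂ/.

/ʂ/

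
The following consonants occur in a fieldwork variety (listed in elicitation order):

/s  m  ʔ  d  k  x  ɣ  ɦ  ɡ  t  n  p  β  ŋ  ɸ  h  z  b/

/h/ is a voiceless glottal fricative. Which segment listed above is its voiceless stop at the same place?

The voiceless stop at the same place is a voiceless glottal stop — in this inventory, /ʔ/.

/ʔ/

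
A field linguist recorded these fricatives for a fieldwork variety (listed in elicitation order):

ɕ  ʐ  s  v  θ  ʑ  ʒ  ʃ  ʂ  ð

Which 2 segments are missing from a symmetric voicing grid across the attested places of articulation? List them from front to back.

place of articulation  voiceless  voiced  
labiodental       —         v       
dental            θ         ð       
alveolar          s         —       
postalveolar      ʃ         ʒ       
retroflex         ʂ         ʐ       
alveolo-palatal   ɕ         ʑ       
Gaps, from front to back: labiodental lacks voiceless (/f/); alveolar lacks voiced (/z/).

/f/, /z/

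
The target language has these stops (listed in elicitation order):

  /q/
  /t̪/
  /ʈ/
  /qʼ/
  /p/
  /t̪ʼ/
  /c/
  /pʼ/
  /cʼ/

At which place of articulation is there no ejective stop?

retroflex

place of articulation  plain     ejective
bilabial          p         pʼ      
dental            t̪        t̪ʼ     
retroflex         ʈ         —       
palatal           c         cʼ      
uvular            q         qʼ      
Every place of articulation has an ejective member except retroflex, where /ʈʼ/ would be expected.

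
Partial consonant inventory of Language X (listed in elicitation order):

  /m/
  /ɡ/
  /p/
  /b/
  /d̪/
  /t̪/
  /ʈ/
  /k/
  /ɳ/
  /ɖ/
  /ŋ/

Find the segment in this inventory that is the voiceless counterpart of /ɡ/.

/k/

/ɡ/ is a voiced velar stop.
The voiceless counterpart is a voiceless velar stop — in this inventory, /k/.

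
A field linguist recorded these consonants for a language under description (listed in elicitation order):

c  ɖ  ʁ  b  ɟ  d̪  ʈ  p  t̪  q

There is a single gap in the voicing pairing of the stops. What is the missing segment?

/ɢ/

Voiceless: /p/ (bilabial), /t̪/ (dental), /ʈ/ (retroflex), /c/ (palatal), /q/ (uvular).
Voiced: /b/ (bilabial), /d̪/ (dental), /ɖ/ (retroflex), /ɟ/ (palatal).
The uvular row has no voiced member, so the gap is the voiced uvular stop /ɢ/.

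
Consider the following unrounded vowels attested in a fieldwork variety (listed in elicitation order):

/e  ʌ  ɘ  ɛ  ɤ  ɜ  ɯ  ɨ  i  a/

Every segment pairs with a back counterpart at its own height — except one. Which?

/a/

High: /i/ ~ /ɨ/ ~ /ɯ/
High-mid: /e/ ~ /ɘ/ ~ /ɤ/
Low-mid: /ɛ/ ~ /ɜ/ ~ /ʌ/
Low: only /a/ (front); no back partner.
So /a/ is the unpaired segment.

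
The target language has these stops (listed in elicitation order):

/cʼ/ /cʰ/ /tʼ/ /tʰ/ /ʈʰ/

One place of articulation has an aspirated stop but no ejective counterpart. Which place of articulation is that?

retroflex

Aspirated: /tʰ/ (alveolar), /ʈʰ/ (retroflex), /cʰ/ (palatal).
Ejective: /tʼ/ (alveolar), /cʼ/ (palatal).
Every place of articulation has an ejective member except retroflex, where /ʈʼ/ would be expected.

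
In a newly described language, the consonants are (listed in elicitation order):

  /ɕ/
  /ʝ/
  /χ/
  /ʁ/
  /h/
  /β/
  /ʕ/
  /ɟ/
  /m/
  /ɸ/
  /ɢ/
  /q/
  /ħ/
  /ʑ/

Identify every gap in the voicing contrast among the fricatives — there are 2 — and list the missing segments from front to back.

place of articulation  voiceless  voiced  
bilabial          ɸ         β       
alveolo-palatal   ɕ         ʑ       
palatal           —         ʝ       
uvular            χ         ʁ       
pharyngeal        ħ         ʕ       
glottal           h         —       
Gaps, from front to back: palatal lacks voiceless (/ç/); glottal lacks voiced (/ɦ/).

/ç/, /ɦ/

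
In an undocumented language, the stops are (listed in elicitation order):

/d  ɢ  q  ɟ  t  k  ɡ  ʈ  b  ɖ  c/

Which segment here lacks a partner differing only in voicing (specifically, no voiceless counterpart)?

Alveolar: /t/ ~ /d/
Retroflex: /ʈ/ ~ /ɖ/
Palatal: /c/ ~ /ɟ/
Velar: /k/ ~ /ɡ/
Uvular: /q/ ~ /ɢ/
Bilabial: only /b/ (voiced); no voiceless partner.
So /b/ is the unpaired segment.

/b/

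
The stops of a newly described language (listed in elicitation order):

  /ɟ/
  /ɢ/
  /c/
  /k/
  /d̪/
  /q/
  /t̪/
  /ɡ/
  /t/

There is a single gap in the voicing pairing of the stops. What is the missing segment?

place of articulation  voiceless  voiced  
dental            t̪        d̪      
alveolar          t         —       
palatal           c         ɟ       
velar             k         ɡ       
uvular            q         ɢ       
The alveolar row has no voiced member, so the gap is the voiced alveolar stop /d/.

/d/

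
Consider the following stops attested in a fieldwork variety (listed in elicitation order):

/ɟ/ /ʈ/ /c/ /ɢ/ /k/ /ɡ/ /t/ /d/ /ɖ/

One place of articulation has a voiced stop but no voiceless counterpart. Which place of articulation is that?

uvular

Voiceless: /t/ (alveolar), /ʈ/ (retroflex), /c/ (palatal), /k/ (velar).
Voiced: /d/ (alveolar), /ɖ/ (retroflex), /ɟ/ (palatal), /ɡ/ (velar), /ɢ/ (uvular).
Every place of articulation has a voiceless member except uvular, where /q/ would be expected.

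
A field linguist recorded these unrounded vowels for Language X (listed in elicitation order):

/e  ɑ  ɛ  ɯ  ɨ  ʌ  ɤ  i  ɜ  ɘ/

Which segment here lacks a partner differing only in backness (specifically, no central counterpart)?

High: /i/ ~ /ɨ/ ~ /ɯ/
High-mid: /e/ ~ /ɘ/ ~ /ɤ/
Low-mid: /ɛ/ ~ /ɜ/ ~ /ʌ/
Low: only /ɑ/ (back); no central partner.
So /ɑ/ is the unpaired segment.

/ɑ/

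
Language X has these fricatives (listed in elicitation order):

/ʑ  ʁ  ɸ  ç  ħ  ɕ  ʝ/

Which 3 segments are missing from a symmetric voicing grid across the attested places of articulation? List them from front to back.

/β/, /χ/, /ʕ/

place of articulation  voiceless  voiced  
bilabial          ɸ         —       
alveolo-palatal   ɕ         ʑ       
palatal           ç         ʝ       
uvular            —         ʁ       
pharyngeal        ħ         —       
Gaps, from front to back: bilabial lacks voiced (/β/); uvular lacks voiceless (/χ/); pharyngeal lacks voiced (/ʕ/).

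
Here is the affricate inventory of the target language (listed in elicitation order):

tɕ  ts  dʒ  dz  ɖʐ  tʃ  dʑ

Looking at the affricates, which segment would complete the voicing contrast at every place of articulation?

/ʈʂ/

place of articulation  voiceless  voiced  
alveolar          ts        dz      
postalveolar      tʃ        dʒ      
retroflex         —         ɖʐ      
alveolo-palatal   tɕ        dʑ      
The retroflex row has no voiceless member, so the gap is the voiceless retroflex affricate /ʈʂ/.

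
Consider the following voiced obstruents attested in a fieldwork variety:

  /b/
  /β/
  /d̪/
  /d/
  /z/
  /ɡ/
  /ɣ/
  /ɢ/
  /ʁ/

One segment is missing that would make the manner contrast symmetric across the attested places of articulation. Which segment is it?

/ð/

place of articulation  stop      fricative
bilabial          b         β       
dental            d̪        —       
alveolar          d         z       
velar             ɡ         ɣ       
uvular            ɢ         ʁ       
The dental row has no fricative member, so the gap is the dental fricative /ð/.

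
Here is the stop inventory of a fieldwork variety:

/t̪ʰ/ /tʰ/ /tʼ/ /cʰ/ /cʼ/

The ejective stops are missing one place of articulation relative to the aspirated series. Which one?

dental

dental: aspirated /t̪ʰ/, ejective —.
alveolar: aspirated /tʰ/, ejective /tʼ/.
palatal: aspirated /cʰ/, ejective /cʼ/.
Every place of articulation has an ejective member except dental, where /t̪ʼ/ would be expected.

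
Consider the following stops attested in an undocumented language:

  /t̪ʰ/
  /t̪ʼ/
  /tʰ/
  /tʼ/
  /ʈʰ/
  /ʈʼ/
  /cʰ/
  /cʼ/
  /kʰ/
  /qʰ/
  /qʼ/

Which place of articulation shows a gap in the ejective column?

Aspirated: /t̪ʰ/ (dental), /tʰ/ (alveolar), /ʈʰ/ (retroflex), /cʰ/ (palatal), /kʰ/ (velar), /qʰ/ (uvular).
Ejective: /t̪ʼ/ (dental), /tʼ/ (alveolar), /ʈʼ/ (retroflex), /cʼ/ (palatal), /qʼ/ (uvular).
Every place of articulation has an ejective member except velar, where /kʼ/ would be expected.

velar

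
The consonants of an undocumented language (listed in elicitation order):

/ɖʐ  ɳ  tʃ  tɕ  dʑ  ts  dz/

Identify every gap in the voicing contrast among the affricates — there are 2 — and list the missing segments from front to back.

Voiceless: /ts/ (alveolar), /tʃ/ (postalveolar), /tɕ/ (alveolo-palatal).
Voiced: /dz/ (alveolar), /ɖʐ/ (retroflex), /dʑ/ (alveolo-palatal).
Gaps, from front to back: postalveolar lacks voiced (/dʒ/); retroflex lacks voiceless (/ʈʂ/).

/dʒ/, /ʈʂ/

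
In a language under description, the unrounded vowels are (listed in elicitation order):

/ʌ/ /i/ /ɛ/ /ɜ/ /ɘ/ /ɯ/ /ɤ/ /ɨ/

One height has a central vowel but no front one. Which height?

high-mid

Front: /i/ (high), /ɛ/ (low-mid).
Central: /ɨ/ (high), /ɘ/ (high-mid), /ɜ/ (low-mid).
Back: /ɯ/ (high), /ɤ/ (high-mid), /ʌ/ (low-mid).
Every height has a front member except high-mid, where /e/ would be expected.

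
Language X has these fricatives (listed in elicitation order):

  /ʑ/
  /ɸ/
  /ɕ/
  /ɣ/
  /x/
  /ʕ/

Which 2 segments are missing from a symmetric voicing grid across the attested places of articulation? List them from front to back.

Voiceless: /ɸ/ (bilabial), /ɕ/ (alveolo-palatal), /x/ (velar).
Voiced: /ʑ/ (alveolo-palatal), /ɣ/ (velar), /ʕ/ (pharyngeal).
Gaps, from front to back: bilabial lacks voiced (/β/); pharyngeal lacks voiceless (/ħ/).

/β/, /ħ/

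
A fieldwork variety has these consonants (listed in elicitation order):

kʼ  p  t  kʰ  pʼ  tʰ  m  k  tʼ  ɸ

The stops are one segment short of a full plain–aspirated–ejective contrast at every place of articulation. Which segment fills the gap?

/pʰ/

bilabial: plain /p/, aspirated —, ejective /pʼ/.
alveolar: plain /t/, aspirated /tʰ/, ejective /tʼ/.
velar: plain /k/, aspirated /kʰ/, ejective /kʼ/.
The bilabial row has no aspirated member, so the gap is the aspirated bilabial stop /pʰ/.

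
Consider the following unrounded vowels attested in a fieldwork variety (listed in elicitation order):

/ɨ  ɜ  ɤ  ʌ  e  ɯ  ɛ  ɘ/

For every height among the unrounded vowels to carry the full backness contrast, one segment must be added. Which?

/i/

height            front     central   back    
high              —         ɨ         ɯ       
high-mid          e         ɘ         ɤ       
low-mid           ɛ         ɜ         ʌ       
The high row has no front member, so the gap is the high front unrounded vowel /i/.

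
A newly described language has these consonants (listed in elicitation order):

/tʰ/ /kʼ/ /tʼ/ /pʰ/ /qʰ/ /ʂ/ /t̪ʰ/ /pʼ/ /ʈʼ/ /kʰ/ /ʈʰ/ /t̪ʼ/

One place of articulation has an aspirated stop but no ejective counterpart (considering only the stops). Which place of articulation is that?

Aspirated: /pʰ/ (bilabial), /t̪ʰ/ (dental), /tʰ/ (alveolar), /ʈʰ/ (retroflex), /kʰ/ (velar), /qʰ/ (uvular).
Ejective: /pʼ/ (bilabial), /t̪ʼ/ (dental), /tʼ/ (alveolar), /ʈʼ/ (retroflex), /kʼ/ (velar).
Every place of articulation has an ejective member except uvular, where /qʼ/ would be expected.

uvular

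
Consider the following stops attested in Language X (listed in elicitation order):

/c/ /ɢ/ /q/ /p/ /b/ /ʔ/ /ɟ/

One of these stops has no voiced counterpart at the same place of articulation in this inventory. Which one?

Bilabial: /p/ ~ /b/
Palatal: /c/ ~ /ɟ/
Uvular: /q/ ~ /ɢ/
Glottal: only /ʔ/ (voiceless); no voiced partner.
So /ʔ/ is the unpaired segment.

/ʔ/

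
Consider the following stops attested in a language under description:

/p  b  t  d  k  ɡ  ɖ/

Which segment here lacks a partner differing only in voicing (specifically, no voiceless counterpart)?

Bilabial: /p/ ~ /b/
Alveolar: /t/ ~ /d/
Velar: /k/ ~ /ɡ/
Retroflex: only /ɖ/ (voiced); no voiceless partner.
So /ɖ/ is the unpaired segment.

/ɖ/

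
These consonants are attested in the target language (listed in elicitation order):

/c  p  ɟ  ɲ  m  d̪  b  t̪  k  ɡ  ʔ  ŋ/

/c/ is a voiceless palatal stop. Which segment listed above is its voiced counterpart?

The voiced counterpart is a voiced palatal stop — in this inventory, /ɟ/.

/ɟ/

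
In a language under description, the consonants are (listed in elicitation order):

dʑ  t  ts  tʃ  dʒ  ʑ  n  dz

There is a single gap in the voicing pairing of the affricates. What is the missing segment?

/tɕ/

alveolar: voiceless /ts/, voiced /dz/.
postalveolar: voiceless /tʃ/, voiced /dʒ/.
alveolo-palatal: voiceless —, voiced /dʑ/.
The alveolo-palatal row has no voiceless member, so the gap is the voiceless alveolo-palatal affricate /tɕ/.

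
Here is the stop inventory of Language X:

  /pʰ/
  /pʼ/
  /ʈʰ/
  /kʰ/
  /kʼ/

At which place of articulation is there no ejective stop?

retroflex

Aspirated: /pʰ/ (bilabial), /ʈʰ/ (retroflex), /kʰ/ (velar).
Ejective: /pʼ/ (bilabial), /kʼ/ (velar).
Every place of articulation has an ejective member except retroflex, where /ʈʼ/ would be expected.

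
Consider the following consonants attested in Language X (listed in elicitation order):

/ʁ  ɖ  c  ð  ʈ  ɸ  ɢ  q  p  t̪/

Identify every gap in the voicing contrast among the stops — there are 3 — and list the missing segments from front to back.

place of articulation  voiceless  voiced  
bilabial          p         —       
dental            t̪        —       
retroflex         ʈ         ɖ       
palatal           c         —       
uvular            q         ɢ       
Gaps, from front to back: bilabial lacks voiced (/b/); dental lacks voiced (/d̪/); palatal lacks voiced (/ɟ/).

/b/, /d̪/, /ɟ/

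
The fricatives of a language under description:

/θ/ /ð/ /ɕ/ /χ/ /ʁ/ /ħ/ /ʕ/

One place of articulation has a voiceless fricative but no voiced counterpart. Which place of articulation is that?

alveolo-palatal

Voiceless: /θ/ (dental), /ɕ/ (alveolo-palatal), /χ/ (uvular), /ħ/ (pharyngeal).
Voiced: /ð/ (dental), /ʁ/ (uvular), /ʕ/ (pharyngeal).
Every place of articulation has a voiced member except alveolo-palatal, where /ʑ/ would be expected.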